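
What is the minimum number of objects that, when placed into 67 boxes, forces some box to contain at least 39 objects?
n = (39 − 1)·67 + 1 = 2547

By the generalised pigeonhole principle, to guarantee some box contains ≥ r objects we need more than (r − 1) · k objects total. Threshold: n = (r − 1) · k + 1. With r = 39 and k = 67: n = 38 · 67 + 1 = 2546 + 1 = 2547. For n = 2546 = 38 · 67, we can put exactly 38 objects in every box, avoiding 39 in any single one — so 2547 is tight.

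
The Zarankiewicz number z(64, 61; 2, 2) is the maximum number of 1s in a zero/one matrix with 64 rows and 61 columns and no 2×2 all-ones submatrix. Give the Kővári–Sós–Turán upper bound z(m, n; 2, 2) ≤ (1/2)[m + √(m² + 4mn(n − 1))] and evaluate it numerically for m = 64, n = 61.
z(64, 61; 2, 2) ≤ (1/2)[64 + √(64² + 4·64·61·60)] = (1/2)[64 + √941056] = 517.0402

Kővári–Sós–Turán: let r_1, ..., r_64 be the row sums and z = Σ r_i the total number of 1s. Each pair of columns can share at most one row with both entries 1 (else a 2×2 all-ones block appears), so Σ_i C(r_i, 2) ≤ C(61, 2) = 1830. By convexity Σ_i C(r_i, 2) ≥ 64·C(z/64, 2) = z(z − 64)/(2·64), giving z² − 64z − 64·61·60 ≤ 0 and hence z ≤ (1/2)[64 + √(4096 + 4·234240)] = (1/2)[64 + √941056] ≈ (1/2)(64 + 970.0804) = 517.0402.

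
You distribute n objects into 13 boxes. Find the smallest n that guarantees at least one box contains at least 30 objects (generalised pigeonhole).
n = (30 − 1)·13 + 1 = 378

By the generalised pigeonhole principle, to guarantee some box contains ≥ r objects we need more than (r − 1) · k objects total. Threshold: n = (r − 1) · k + 1. With r = 30 and k = 13: n = 29 · 13 + 1 = 377 + 1 = 378. For n = 377 = 29 · 13, we can put exactly 29 objects in every box, avoiding 30 in any single one — so 378 is tight.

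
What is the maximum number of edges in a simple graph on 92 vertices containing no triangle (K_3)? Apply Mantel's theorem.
ex(92, K_3) = ⌊92^2/4⌋ = 2116

Mantel (1907): a triangle-free graph on n vertices has at most ⌊n^2/4⌋ edges, with equality for the complete bipartite graph K_{⌊n/2⌋, ⌈n/2⌉}. For n = 92: ⌊92^2/4⌋ = ⌊8464/4⌋ = 2116. The extremal graph is K_{46, 46}, which has 46·46 = 2116 edges.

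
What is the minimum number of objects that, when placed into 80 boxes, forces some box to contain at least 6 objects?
n = (6 − 1)·80 + 1 = 401

By the generalised pigeonhole principle, to guarantee some box contains ≥ r objects we need more than (r − 1) · k objects total. Threshold: n = (r − 1) · k + 1. With r = 6 and k = 80: n = 5 · 80 + 1 = 400 + 1 = 401. For n = 400 = 5 · 80, we can put exactly 5 objects in every box, avoiding 6 in any single one — so 401 is tight.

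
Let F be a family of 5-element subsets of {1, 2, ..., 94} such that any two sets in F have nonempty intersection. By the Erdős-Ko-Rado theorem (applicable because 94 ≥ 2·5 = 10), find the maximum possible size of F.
max |F| = C(93, 4) = 2919735

Erdős-Ko-Rado (1961): when n ≥ 2k, max |F| = C(n−1, k−1). The bound is attained by the star {A : i ∈ A} for any fixed i ∈ [n]. Here C(94−1, 5−1) = C(93, 4) = 2919735.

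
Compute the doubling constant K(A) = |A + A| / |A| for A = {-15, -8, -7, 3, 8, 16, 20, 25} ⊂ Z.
K = |A + A| / |A| = 34/8 = 17/4

Enumerate A + A = {a + b : a, b ∈ A}. With |A| = 8, there are |A|^2 = 64 ordered sum pairs; collecting distinct values, A + A = {-30, -23, -22, -16, -15, -14, -12, -7, -5, -4, 0, 1, 5, 6, 8, 9, 10, 11, 12, 13, 16, 17, 18, 19, 23, 24, 28, 32, 33, 36, 40, 41, 45, 50}, so |A + A| = 34. Thus K = 34/8 = 17/4. For comparison, the minimum possible |A + A| over all 8-element sets is 2·8 − 1 = 15 (so min K = 15/8), attained only by arithmetic progressions.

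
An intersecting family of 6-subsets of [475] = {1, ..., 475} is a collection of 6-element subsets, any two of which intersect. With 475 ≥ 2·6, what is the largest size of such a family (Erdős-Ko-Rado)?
max |F| = C(474, 5) = 195217613844

Erdős-Ko-Rado (1961): when n ≥ 2k, max |F| = C(n−1, k−1). The bound is attained by the star {A : i ∈ A} for any fixed i ∈ [n]. Here C(475−1, 6−1) = C(474, 5) = 195217613844.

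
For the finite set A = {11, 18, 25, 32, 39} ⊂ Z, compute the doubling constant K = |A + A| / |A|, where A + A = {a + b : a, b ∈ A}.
K = |A + A| / |A| = 9/5

Enumerate A + A = {a + b : a, b ∈ A}. With |A| = 5, there are |A|^2 = 25 ordered sum pairs; collecting distinct values, A + A = {22, 29, 36, 43, 50, 57, 64, 71, 78}, so |A + A| = 9. Thus K = 9/5. Here |A + A| = 2|A| − 1 = 9, the minimum possible — so K = 9/5 is minimal, which holds iff A is an arithmetic progression.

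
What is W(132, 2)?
W(132, 2) = 132 + 1 = 133

A 2-term AP is any pair of integers, so a monochromatic 2-AP exists iff some colour is used at least twice. With 132 colours, the colouring i ↦ i on {1, ..., 132} uses each colour once, avoiding any monochromatic pair, so W(132, 2) > 132. For {1, ..., 133}, pigeonhole forces two integers of the same colour, which form a monochromatic 2-AP. Hence W(132, 2) = 133.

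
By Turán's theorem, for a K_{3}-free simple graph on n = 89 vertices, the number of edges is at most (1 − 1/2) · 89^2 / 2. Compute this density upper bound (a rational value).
Turán density bound = (1/2) · 89^2/2 = 7921/4 ≈ 1980.25

Turán's theorem: ex(n, K_{r+1}) is achieved by the complete r-partite Turán graph T(n, r) with parts as balanced as possible, and is at most (1 − 1/r) · n^2/2. For r = 2, n = 89: the density bound is (1/2) · 7921/2 = 7921/4 ≈ 1980.25. The integer-valued extremum is e(T(89, 2)) = 1980, which is strictly less than the density bound 7921/4 since 2 ∤ 89 (the parts of T(89, 2) cannot all be equal).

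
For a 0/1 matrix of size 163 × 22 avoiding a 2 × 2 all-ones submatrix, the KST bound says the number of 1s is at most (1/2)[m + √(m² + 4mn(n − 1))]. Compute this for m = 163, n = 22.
z(163, 22; 2, 2) ≤ (1/2)[163 + √(163² + 4·163·22·21)] = (1/2)[163 + √327793] = 367.766

Kővári–Sós–Turán: let r_1, ..., r_163 be the row sums and z = Σ r_i the total number of 1s. Each pair of columns can share at most one row with both entries 1 (else a 2×2 all-ones block appears), so Σ_i C(r_i, 2) ≤ C(22, 2) = 231. By convexity Σ_i C(r_i, 2) ≥ 163·C(z/163, 2) = z(z − 163)/(2·163), giving z² − 163z − 163·22·21 ≤ 0 and hence z ≤ (1/2)[163 + √(26569 + 4·75306)] = (1/2)[163 + √327793] ≈ (1/2)(163 + 572.5321) = 367.766.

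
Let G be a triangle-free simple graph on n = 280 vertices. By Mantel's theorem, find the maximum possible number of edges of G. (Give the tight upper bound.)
ex(280, K_3) = ⌊280^2/4⌋ = 19600

Mantel (1907): a triangle-free graph on n vertices has at most ⌊n^2/4⌋ edges, with equality for the complete bipartite graph K_{⌊n/2⌋, ⌈n/2⌉}. For n = 280: ⌊280^2/4⌋ = ⌊78400/4⌋ = 19600. The extremal graph is K_{140, 140}, which has 140·140 = 19600 edges.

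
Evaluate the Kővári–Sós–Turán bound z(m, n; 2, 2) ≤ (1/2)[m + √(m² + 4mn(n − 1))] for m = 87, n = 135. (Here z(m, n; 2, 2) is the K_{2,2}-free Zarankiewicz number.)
z(87, 135; 2, 2) ≤ (1/2)[87 + √(87² + 4·87·135·134)] = (1/2)[87 + √6302889] = 1298.7778

Kővári–Sós–Turán: let r_1, ..., r_87 be the row sums and z = Σ r_i the total number of 1s. Each pair of columns can share at most one row with both entries 1 (else a 2×2 all-ones block appears), so Σ_i C(r_i, 2) ≤ C(135, 2) = 9045. By convexity Σ_i C(r_i, 2) ≥ 87·C(z/87, 2) = z(z − 87)/(2·87), giving z² − 87z − 87·135·134 ≤ 0 and hence z ≤ (1/2)[87 + √(7569 + 4·1573830)] = (1/2)[87 + √6302889] ≈ (1/2)(87 + 2510.5555) = 1298.7778.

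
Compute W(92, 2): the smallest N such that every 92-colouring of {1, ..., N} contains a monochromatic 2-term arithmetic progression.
W(92, 2) = 92 + 1 = 93

A 2-term AP is any pair of integers, so a monochromatic 2-AP exists iff some colour is used at least twice. With 92 colours, the colouring i ↦ i on {1, ..., 92} uses each colour once, avoiding any monochromatic pair, so W(92, 2) > 92. For {1, ..., 93}, pigeonhole forces two integers of the same colour, which form a monochromatic 2-AP. Hence W(92, 2) = 93.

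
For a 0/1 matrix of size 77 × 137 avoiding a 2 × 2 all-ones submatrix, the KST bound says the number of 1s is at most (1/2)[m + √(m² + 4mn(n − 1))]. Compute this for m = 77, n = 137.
z(77, 137; 2, 2) ≤ (1/2)[77 + √(77² + 4·77·137·136)] = (1/2)[77 + √5744585] = 1236.8932

Kővári–Sós–Turán: let r_1, ..., r_77 be the row sums and z = Σ r_i the total number of 1s. Each pair of columns can share at most one row with both entries 1 (else a 2×2 all-ones block appears), so Σ_i C(r_i, 2) ≤ C(137, 2) = 9316. By convexity Σ_i C(r_i, 2) ≥ 77·C(z/77, 2) = z(z − 77)/(2·77), giving z² − 77z − 77·137·136 ≤ 0 and hence z ≤ (1/2)[77 + √(5929 + 4·1434664)] = (1/2)[77 + √5744585] ≈ (1/2)(77 + 2396.7864) = 1236.8932.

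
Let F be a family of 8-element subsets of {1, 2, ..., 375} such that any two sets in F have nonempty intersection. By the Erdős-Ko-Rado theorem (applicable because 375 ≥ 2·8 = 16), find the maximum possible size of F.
max |F| = C(374, 7) = 191929908367824

The Erdős-Ko-Rado theorem states: for n ≥ 2k, an intersecting family of k-subsets of an n-element set has size at most C(n − 1, k − 1), with equality for 'star' families {A ⊆ [n] : |A| = k, i ∈ A} (fix an element i). For n = 375, k = 8: C(374, 7) = 191929908367824.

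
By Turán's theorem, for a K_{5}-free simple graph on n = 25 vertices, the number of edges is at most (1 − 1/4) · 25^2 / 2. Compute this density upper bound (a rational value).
Turán density bound = (3/4) · 25^2/2 = 1875/8 ≈ 234.375

Turán's theorem: ex(n, K_{r+1}) is achieved by the complete r-partite Turán graph T(n, r) with parts as balanced as possible, and is at most (1 − 1/r) · n^2/2. For r = 4, n = 25: the density bound is (3/4) · 625/2 = 1875/8 ≈ 234.375. The integer-valued extremum is e(T(25, 4)) = 234, which is strictly less than the density bound 1875/8 since 4 ∤ 25 (the parts of T(25, 4) cannot all be equal).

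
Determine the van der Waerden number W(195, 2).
W(195, 2) = 195 + 1 = 196

A 2-term AP is any pair of integers, so a monochromatic 2-AP exists iff some colour is used at least twice. With 195 colours, the colouring i ↦ i on {1, ..., 195} uses each colour once, avoiding any monochromatic pair, so W(195, 2) > 195. For {1, ..., 196}, pigeonhole forces two integers of the same colour, which form a monochromatic 2-AP. Hence W(195, 2) = 196.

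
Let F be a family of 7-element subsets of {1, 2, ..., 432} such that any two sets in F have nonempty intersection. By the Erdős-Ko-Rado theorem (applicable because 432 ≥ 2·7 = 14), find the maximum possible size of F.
max |F| = C(431, 6) = 8597095768261

Erdős-Ko-Rado (1961): when n ≥ 2k, max |F| = C(n−1, k−1). The bound is attained by the star {A : i ∈ A} for any fixed i ∈ [n]. Here C(432−1, 7−1) = C(431, 6) = 8597095768261.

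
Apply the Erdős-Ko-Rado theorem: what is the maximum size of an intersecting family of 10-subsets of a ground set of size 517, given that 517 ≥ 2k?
max |F| = C(516, 9) = 6662188458094621440

The Erdős-Ko-Rado theorem states: for n ≥ 2k, an intersecting family of k-subsets of an n-element set has size at most C(n − 1, k − 1), with equality for 'star' families {A ⊆ [n] : |A| = k, i ∈ A} (fix an element i). For n = 517, k = 10: C(516, 9) = 6662188458094621440.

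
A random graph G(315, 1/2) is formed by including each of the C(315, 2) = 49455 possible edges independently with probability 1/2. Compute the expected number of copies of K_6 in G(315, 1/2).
E[# K_6] = C(315, 6) · (1/2)^C(6, 2) = 1293387680130 / 2^15 = 646693840065/16384 ≈ 39471059.574280

For each 6-subset S of vertices (there are C(315, 6) = 1293387680130 such S), let X_S = 1 if S induces a K_6 (all C(6, 2) = 15 edges present). Then P(X_S = 1) = (1/2)^15 = 1/32768. By linearity of expectation, E[# K_6] = C(315, 6) · (1/2)^15 = 1293387680130 / 32768 = 646693840065/16384 ≈ 39471059.574280.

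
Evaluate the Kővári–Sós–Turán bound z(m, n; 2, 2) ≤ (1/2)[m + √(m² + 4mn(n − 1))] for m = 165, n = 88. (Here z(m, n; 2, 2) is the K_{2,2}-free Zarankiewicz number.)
z(165, 88; 2, 2) ≤ (1/2)[165 + √(165² + 4·165·88·87)] = (1/2)[165 + √5080185] = 1209.4633

Kővári–Sós–Turán: let r_1, ..., r_165 be the row sums and z = Σ r_i the total number of 1s. Each pair of columns can share at most one row with both entries 1 (else a 2×2 all-ones block appears), so Σ_i C(r_i, 2) ≤ C(88, 2) = 3828. By convexity Σ_i C(r_i, 2) ≥ 165·C(z/165, 2) = z(z − 165)/(2·165), giving z² − 165z − 165·88·87 ≤ 0 and hence z ≤ (1/2)[165 + √(27225 + 4·1263240)] = (1/2)[165 + √5080185] ≈ (1/2)(165 + 2253.9266) = 1209.4633.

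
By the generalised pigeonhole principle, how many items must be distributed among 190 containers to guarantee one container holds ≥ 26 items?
n = (26 − 1)·190 + 1 = 4751

By the generalised pigeonhole principle, to guarantee some box contains ≥ r objects we need more than (r − 1) · k objects total. Threshold: n = (r − 1) · k + 1. With r = 26 and k = 190: n = 25 · 190 + 1 = 4750 + 1 = 4751. For n = 4750 = 25 · 190, we can put exactly 25 objects in every box, avoiding 26 in any single one — so 4751 is tight.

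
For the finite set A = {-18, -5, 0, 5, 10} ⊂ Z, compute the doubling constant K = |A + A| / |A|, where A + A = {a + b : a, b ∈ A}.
K = |A + A| / |A| = 12/5

Enumerate A + A = {a + b : a, b ∈ A}. With |A| = 5, there are |A|^2 = 25 ordered sum pairs; collecting distinct values, A + A = {-36, -23, -18, -13, -10, -8, -5, 0, 5, 10, 15, 20}, so |A + A| = 12. Thus K = 12/5. For comparison, the minimum possible |A + A| over all 5-element sets is 2·5 − 1 = 9 (so min K = 9/5), attained only by arithmetic progressions.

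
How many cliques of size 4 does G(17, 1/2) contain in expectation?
E[# K_4] = C(17, 4) · (1/2)^C(4, 2) = 2380 / 2^6 = 595/16 = 37.1875

For each 4-subset S of vertices (there are C(17, 4) = 2380 such S), let X_S = 1 if S induces a K_4 (all C(4, 2) = 6 edges present). Then P(X_S = 1) = (1/2)^6 = 1/64. By linearity of expectation, E[# K_4] = C(17, 4) · (1/2)^6 = 2380 / 64 = 595/16 = 37.1875.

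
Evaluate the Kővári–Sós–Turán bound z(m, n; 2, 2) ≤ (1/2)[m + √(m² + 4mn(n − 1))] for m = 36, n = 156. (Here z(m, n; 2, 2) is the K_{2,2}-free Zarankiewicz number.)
z(36, 156; 2, 2) ≤ (1/2)[36 + √(36² + 4·36·156·155)] = (1/2)[36 + √3483216] = 951.1688

Kővári–Sós–Turán: let r_1, ..., r_36 be the row sums and z = Σ r_i the total number of 1s. Each pair of columns can share at most one row with both entries 1 (else a 2×2 all-ones block appears), so Σ_i C(r_i, 2) ≤ C(156, 2) = 12090. By convexity Σ_i C(r_i, 2) ≥ 36·C(z/36, 2) = z(z − 36)/(2·36), giving z² − 36z − 36·156·155 ≤ 0 and hence z ≤ (1/2)[36 + √(1296 + 4·870480)] = (1/2)[36 + √3483216] ≈ (1/2)(36 + 1866.3376) = 951.1688.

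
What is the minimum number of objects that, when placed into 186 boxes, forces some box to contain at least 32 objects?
n = (32 − 1)·186 + 1 = 5767

By the generalised pigeonhole principle, to guarantee some box contains ≥ r objects we need more than (r − 1) · k objects total. Threshold: n = (r − 1) · k + 1. With r = 32 and k = 186: n = 31 · 186 + 1 = 5766 + 1 = 5767. For n = 5766 = 31 · 186, we can put exactly 31 objects in every box, avoiding 32 in any single one — so 5767 is tight.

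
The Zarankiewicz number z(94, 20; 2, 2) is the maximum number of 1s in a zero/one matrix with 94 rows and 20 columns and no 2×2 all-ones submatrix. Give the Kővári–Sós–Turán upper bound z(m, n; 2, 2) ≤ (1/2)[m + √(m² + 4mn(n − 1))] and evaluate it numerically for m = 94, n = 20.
z(94, 20; 2, 2) ≤ (1/2)[94 + √(94² + 4·94·20·19)] = (1/2)[94 + √151716] = 241.7537

Kővári–Sós–Turán: let r_1, ..., r_94 be the row sums and z = Σ r_i the total number of 1s. Each pair of columns can share at most one row with both entries 1 (else a 2×2 all-ones block appears), so Σ_i C(r_i, 2) ≤ C(20, 2) = 190. By convexity Σ_i C(r_i, 2) ≥ 94·C(z/94, 2) = z(z − 94)/(2·94), giving z² − 94z − 94·20·19 ≤ 0 and hence z ≤ (1/2)[94 + √(8836 + 4·35720)] = (1/2)[94 + √151716] ≈ (1/2)(94 + 389.5074) = 241.7537.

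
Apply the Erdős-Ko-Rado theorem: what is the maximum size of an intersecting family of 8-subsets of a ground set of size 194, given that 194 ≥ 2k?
max |F| = C(193, 7) = 1772867299104

Erdős-Ko-Rado (1961): when n ≥ 2k, max |F| = C(n−1, k−1). The bound is attained by the star {A : i ∈ A} for any fixed i ∈ [n]. Here C(194−1, 8−1) = C(193, 7) = 1772867299104.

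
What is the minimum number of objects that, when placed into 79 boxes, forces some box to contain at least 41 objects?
n = (41 − 1)·79 + 1 = 3161

By the generalised pigeonhole principle, to guarantee some box contains ≥ r objects we need more than (r − 1) · k objects total. Threshold: n = (r − 1) · k + 1. With r = 41 and k = 79: n = 40 · 79 + 1 = 3160 + 1 = 3161. For n = 3160 = 40 · 79, we can put exactly 40 objects in every box, avoiding 41 in any single one — so 3161 is tight.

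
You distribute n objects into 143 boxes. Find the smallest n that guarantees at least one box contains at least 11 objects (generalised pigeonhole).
n = (11 − 1)·143 + 1 = 1431

By the generalised pigeonhole principle, to guarantee some box contains ≥ r objects we need more than (r − 1) · k objects total. Threshold: n = (r − 1) · k + 1. With r = 11 and k = 143: n = 10 · 143 + 1 = 1430 + 1 = 1431. For n = 1430 = 10 · 143, we can put exactly 10 objects in every box, avoiding 11 in any single one — so 1431 is tight.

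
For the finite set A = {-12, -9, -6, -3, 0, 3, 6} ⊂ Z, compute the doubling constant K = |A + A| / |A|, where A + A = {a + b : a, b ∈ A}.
K = |A + A| / |A| = 13/7

Enumerate A + A = {a + b : a, b ∈ A}. With |A| = 7, there are |A|^2 = 49 ordered sum pairs; collecting distinct values, A + A = {-24, -21, -18, -15, -12, -9, -6, -3, 0, 3, 6, 9, 12}, so |A + A| = 13. Thus K = 13/7. Here |A + A| = 2|A| − 1 = 13, the minimum possible — so K = 13/7 is minimal, which holds iff A is an arithmetic progression.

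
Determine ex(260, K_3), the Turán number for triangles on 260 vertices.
ex(260, K_3) = ⌊260^2/4⌋ = 16900

Mantel (1907): a triangle-free graph on n vertices has at most ⌊n^2/4⌋ edges, with equality for the complete bipartite graph K_{⌊n/2⌋, ⌈n/2⌉}. For n = 260: ⌊260^2/4⌋ = ⌊67600/4⌋ = 16900. The extremal graph is K_{130, 130}, which has 130·130 = 16900 edges.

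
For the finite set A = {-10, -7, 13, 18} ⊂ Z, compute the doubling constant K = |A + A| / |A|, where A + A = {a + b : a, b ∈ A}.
K = |A + A| / |A| = 10/4 = 5/2

Enumerate A + A = {a + b : a, b ∈ A}. With |A| = 4, there are |A|^2 = 16 ordered sum pairs; collecting distinct values, A + A = {-20, -17, -14, 3, 6, 8, 11, 26, 31, 36}, so |A + A| = 10. Thus K = 10/4 = 5/2. For comparison, the minimum possible |A + A| over all 4-element sets is 2·4 − 1 = 7 (so min K = 7/4), attained only by arithmetic progressions.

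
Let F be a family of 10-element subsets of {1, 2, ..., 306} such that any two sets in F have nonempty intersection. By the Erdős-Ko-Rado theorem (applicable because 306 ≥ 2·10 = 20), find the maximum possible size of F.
max |F| = C(305, 9) = 55871664980896050

Erdős-Ko-Rado (1961): when n ≥ 2k, max |F| = C(n−1, k−1). The bound is attained by the star {A : i ∈ A} for any fixed i ∈ [n]. Here C(306−1, 10−1) = C(305, 9) = 55871664980896050.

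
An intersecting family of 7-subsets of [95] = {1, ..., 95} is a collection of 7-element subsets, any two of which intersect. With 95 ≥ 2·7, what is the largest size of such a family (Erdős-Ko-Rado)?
max |F| = C(94, 6) = 814216767

Erdős-Ko-Rado (1961): when n ≥ 2k, max |F| = C(n−1, k−1). The bound is attained by the star {A : i ∈ A} for any fixed i ∈ [n]. Here C(95−1, 7−1) = C(94, 6) = 814216767.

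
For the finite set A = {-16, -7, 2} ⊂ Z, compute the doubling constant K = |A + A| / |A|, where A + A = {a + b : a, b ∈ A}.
K = |A + A| / |A| = 5/3

Enumerate A + A = {a + b : a, b ∈ A}. With |A| = 3, there are |A|^2 = 9 ordered sum pairs; collecting distinct values, A + A = {-32, -23, -14, -5, 4}, so |A + A| = 5. Thus K = 5/3. Here |A + A| = 2|A| − 1 = 5, the minimum possible — so K = 5/3 is minimal, which holds iff A is an arithmetic progression.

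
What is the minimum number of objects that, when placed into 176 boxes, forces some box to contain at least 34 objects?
n = (34 − 1)·176 + 1 = 5809

By the generalised pigeonhole principle, to guarantee some box contains ≥ r objects we need more than (r − 1) · k objects total. Threshold: n = (r − 1) · k + 1. With r = 34 and k = 176: n = 33 · 176 + 1 = 5808 + 1 = 5809. For n = 5808 = 33 · 176, we can put exactly 33 objects in every box, avoiding 34 in any single one — so 5809 is tight.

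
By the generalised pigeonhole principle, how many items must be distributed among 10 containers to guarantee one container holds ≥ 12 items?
n = (12 − 1)·10 + 1 = 111

By the generalised pigeonhole principle, to guarantee some box contains ≥ r objects we need more than (r − 1) · k objects total. Threshold: n = (r − 1) · k + 1. With r = 12 and k = 10: n = 11 · 10 + 1 = 110 + 1 = 111. For n = 110 = 11 · 10, we can put exactly 11 objects in every box, avoiding 12 in any single one — so 111 is tight.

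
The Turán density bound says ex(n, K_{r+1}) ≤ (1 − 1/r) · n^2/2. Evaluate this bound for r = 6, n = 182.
Turán density bound = (5/6) · 182^2/2 = 41405/3 ≈ 13801.6667

Turán's theorem: ex(n, K_{r+1}) is achieved by the complete r-partite Turán graph T(n, r) with parts as balanced as possible, and is at most (1 − 1/r) · n^2/2. For r = 6, n = 182: the density bound is (5/6) · 33124/2 = 41405/3 ≈ 13801.6667. The integer-valued extremum is e(T(182, 6)) = 13801, which is strictly less than the density bound 41405/3 since 6 ∤ 182 (the parts of T(182, 6) cannot all be equal).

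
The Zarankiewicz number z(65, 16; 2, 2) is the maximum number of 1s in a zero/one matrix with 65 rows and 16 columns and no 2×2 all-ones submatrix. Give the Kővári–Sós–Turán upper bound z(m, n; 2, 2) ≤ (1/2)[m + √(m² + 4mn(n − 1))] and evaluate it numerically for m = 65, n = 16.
z(65, 16; 2, 2) ≤ (1/2)[65 + √(65² + 4·65·16·15)] = (1/2)[65 + √66625] = 161.5591

Kővári–Sós–Turán: let r_1, ..., r_65 be the row sums and z = Σ r_i the total number of 1s. Each pair of columns can share at most one row with both entries 1 (else a 2×2 all-ones block appears), so Σ_i C(r_i, 2) ≤ C(16, 2) = 120. By convexity Σ_i C(r_i, 2) ≥ 65·C(z/65, 2) = z(z − 65)/(2·65), giving z² − 65z − 65·16·15 ≤ 0 and hence z ≤ (1/2)[65 + √(4225 + 4·15600)] = (1/2)[65 + √66625] ≈ (1/2)(65 + 258.1182) = 161.5591.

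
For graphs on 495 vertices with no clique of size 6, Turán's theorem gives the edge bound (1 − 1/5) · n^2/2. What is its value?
Turán density bound = (4/5) · 495^2/2 = 98010

Turán's theorem: ex(n, K_{r+1}) is achieved by the complete r-partite Turán graph T(n, r) with parts as balanced as possible, and is at most (1 − 1/r) · n^2/2. For r = 5, n = 495: the density bound is (4/5) · 245025/2 = 98010. Since 5 ∣ 495, the Turán graph T(495, 5) has parts of equal size 99, and its edge count e(T(495, 5)) = 98010 attains the density bound exactly.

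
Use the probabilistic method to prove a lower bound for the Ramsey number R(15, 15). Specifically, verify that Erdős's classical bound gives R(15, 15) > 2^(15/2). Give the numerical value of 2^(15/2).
2^(15/2) = 181.0193; so R(15, 15) > 181.0193

Colour each edge of K_n uniformly at random with red/blue. The expected number of monochromatic K_15 is C(n, 15) · 2 · 2^(−C(15,2)). If C(n, 15) · 2^(1 − C(15,2)) < 1, then with positive probability no monochromatic K_15 exists, so R(15, 15) > n. The standard estimate C(n, 15) ≤ n^15/15! shows this inequality holds whenever n ≤ 2^(15/2) (since 15! · 2^(C(15,2) − 1) > 2^(15^2/2) ≥ n^15). Hence R(15, 15) > 2^(15/2) = 181.0193.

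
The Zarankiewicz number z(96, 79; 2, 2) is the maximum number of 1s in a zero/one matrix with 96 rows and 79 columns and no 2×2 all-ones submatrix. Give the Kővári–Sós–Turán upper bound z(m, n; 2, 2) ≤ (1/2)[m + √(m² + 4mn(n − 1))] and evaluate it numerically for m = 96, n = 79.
z(96, 79; 2, 2) ≤ (1/2)[96 + √(96² + 4·96·79·78)] = (1/2)[96 + √2375424] = 818.6205

Kővári–Sós–Turán: let r_1, ..., r_96 be the row sums and z = Σ r_i the total number of 1s. Each pair of columns can share at most one row with both entries 1 (else a 2×2 all-ones block appears), so Σ_i C(r_i, 2) ≤ C(79, 2) = 3081. By convexity Σ_i C(r_i, 2) ≥ 96·C(z/96, 2) = z(z − 96)/(2·96), giving z² − 96z − 96·79·78 ≤ 0 and hence z ≤ (1/2)[96 + √(9216 + 4·591552)] = (1/2)[96 + √2375424] ≈ (1/2)(96 + 1541.2411) = 818.6205.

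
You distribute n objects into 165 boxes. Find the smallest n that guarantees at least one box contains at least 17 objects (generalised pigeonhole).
n = (17 − 1)·165 + 1 = 2641

By the generalised pigeonhole principle, to guarantee some box contains ≥ r objects we need more than (r − 1) · k objects total. Threshold: n = (r − 1) · k + 1. With r = 17 and k = 165: n = 16 · 165 + 1 = 2640 + 1 = 2641. For n = 2640 = 16 · 165, we can put exactly 16 objects in every box, avoiding 17 in any single one — so 2641 is tight.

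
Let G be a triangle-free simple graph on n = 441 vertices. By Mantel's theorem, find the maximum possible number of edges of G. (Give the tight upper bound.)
ex(441, K_3) = ⌊441^2/4⌋ = 48620

Mantel (1907): a triangle-free graph on n vertices has at most ⌊n^2/4⌋ edges, with equality for the complete bipartite graph K_{⌊n/2⌋, ⌈n/2⌉}. For n = 441: ⌊441^2/4⌋ = ⌊194481/4⌋ = 48620. The extremal graph is K_{220, 221}, which has 220·221 = 48620 edges.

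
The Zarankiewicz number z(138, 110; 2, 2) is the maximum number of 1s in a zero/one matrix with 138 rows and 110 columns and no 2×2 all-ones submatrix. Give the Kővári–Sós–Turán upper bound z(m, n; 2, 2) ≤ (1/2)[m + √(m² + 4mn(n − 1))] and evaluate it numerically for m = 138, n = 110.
z(138, 110; 2, 2) ≤ (1/2)[138 + √(138² + 4·138·110·109)] = (1/2)[138 + √6637524] = 1357.1696

Kővári–Sós–Turán: let r_1, ..., r_138 be the row sums and z = Σ r_i the total number of 1s. Each pair of columns can share at most one row with both entries 1 (else a 2×2 all-ones block appears), so Σ_i C(r_i, 2) ≤ C(110, 2) = 5995. By convexity Σ_i C(r_i, 2) ≥ 138·C(z/138, 2) = z(z − 138)/(2·138), giving z² − 138z − 138·110·109 ≤ 0 and hence z ≤ (1/2)[138 + √(19044 + 4·1654620)] = (1/2)[138 + √6637524] ≈ (1/2)(138 + 2576.3393) = 1357.1696.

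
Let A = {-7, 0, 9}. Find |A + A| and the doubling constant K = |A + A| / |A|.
K = |A + A| / |A| = 6/3 = 2

Enumerate A + A = {a + b : a, b ∈ A}. With |A| = 3, there are |A|^2 = 9 ordered sum pairs; collecting distinct values, A + A = {-14, -7, 0, 2, 9, 18}, so |A + A| = 6. Thus K = 6/3 = 2. For comparison, the minimum possible |A + A| over all 3-element sets is 2·3 − 1 = 5 (so min K = 5/3), attained only by arithmetic progressions.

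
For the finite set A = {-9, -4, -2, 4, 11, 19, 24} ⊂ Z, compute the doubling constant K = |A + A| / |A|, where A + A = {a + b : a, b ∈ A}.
K = |A + A| / |A| = 24/7

Enumerate A + A = {a + b : a, b ∈ A}. With |A| = 7, there are |A|^2 = 49 ordered sum pairs; collecting distinct values, A + A = {-18, -13, -11, -8, -6, -5, -4, 0, 2, 7, 8, 9, 10, 15, 17, 20, 22, 23, 28, 30, 35, 38, 43, 48}, so |A + A| = 24. Thus K = 24/7. For comparison, the minimum possible |A + A| over all 7-element sets is 2·7 − 1 = 13 (so min K = 13/7), attained only by arithmetic progressions.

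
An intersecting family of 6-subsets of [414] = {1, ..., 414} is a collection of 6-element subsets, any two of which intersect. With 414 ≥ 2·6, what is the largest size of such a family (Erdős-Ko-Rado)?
max |F| = C(413, 5) = 97727099267

The Erdős-Ko-Rado theorem states: for n ≥ 2k, an intersecting family of k-subsets of an n-element set has size at most C(n − 1, k − 1), with equality for 'star' families {A ⊆ [n] : |A| = k, i ∈ A} (fix an element i). For n = 414, k = 6: C(413, 5) = 97727099267.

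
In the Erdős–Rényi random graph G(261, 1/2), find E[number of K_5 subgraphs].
E[# K_5] = C(261, 5) · (1/2)^C(5, 2) = 9711475137 / 2^10 ≈ 9483862.438477

For each 5-subset S of vertices (there are C(261, 5) = 9711475137 such S), let X_S = 1 if S induces a K_5 (all C(5, 2) = 10 edges present). Then P(X_S = 1) = (1/2)^10 = 1/1024. By linearity of expectation, E[# K_5] = C(261, 5) · (1/2)^10 = 9711475137 / 1024 ≈ 9483862.438477.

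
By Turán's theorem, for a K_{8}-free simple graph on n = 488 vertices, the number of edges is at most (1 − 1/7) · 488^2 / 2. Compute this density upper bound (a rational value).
Turán density bound = (6/7) · 488^2/2 = 714432/7 ≈ 102061.7143

Turán's theorem: ex(n, K_{r+1}) is achieved by the complete r-partite Turán graph T(n, r) with parts as balanced as possible, and is at most (1 − 1/r) · n^2/2. For r = 7, n = 488: the density bound is (6/7) · 238144/2 = 714432/7 ≈ 102061.7143. The integer-valued extremum is e(T(488, 7)) = 102061, which is strictly less than the density bound 714432/7 since 7 ∤ 488 (the parts of T(488, 7) cannot all be equal).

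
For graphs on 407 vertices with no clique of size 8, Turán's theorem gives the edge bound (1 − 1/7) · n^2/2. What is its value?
Turán density bound = (6/7) · 407^2/2 = 496947/7 ≈ 70992.4286

Turán's theorem: ex(n, K_{r+1}) is achieved by the complete r-partite Turán graph T(n, r) with parts as balanced as possible, and is at most (1 − 1/r) · n^2/2. For r = 7, n = 407: the density bound is (6/7) · 165649/2 = 496947/7 ≈ 70992.4286. The integer-valued extremum is e(T(407, 7)) = 70992, which is strictly less than the density bound 496947/7 since 7 ∤ 407 (the parts of T(407, 7) cannot all be equal).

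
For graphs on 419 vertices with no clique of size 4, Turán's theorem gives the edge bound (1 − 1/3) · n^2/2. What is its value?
Turán density bound = (2/3) · 419^2/2 = 175561/3 ≈ 58520.3333

Turán's theorem: ex(n, K_{r+1}) is achieved by the complete r-partite Turán graph T(n, r) with parts as balanced as possible, and is at most (1 − 1/r) · n^2/2. For r = 3, n = 419: the density bound is (2/3) · 175561/2 = 175561/3 ≈ 58520.3333. The integer-valued extremum is e(T(419, 3)) = 58520, which is strictly less than the density bound 175561/3 since 3 ∤ 419 (the parts of T(419, 3) cannot all be equal).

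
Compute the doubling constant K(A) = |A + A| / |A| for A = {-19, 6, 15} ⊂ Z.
K = |A + A| / |A| = 6/3 = 2

Enumerate A + A = {a + b : a, b ∈ A}. With |A| = 3, there are |A|^2 = 9 ordered sum pairs; collecting distinct values, A + A = {-38, -13, -4, 12, 21, 30}, so |A + A| = 6. Thus K = 6/3 = 2. For comparison, the minimum possible |A + A| over all 3-element sets is 2·3 − 1 = 5 (so min K = 5/3), attained only by arithmetic progressions.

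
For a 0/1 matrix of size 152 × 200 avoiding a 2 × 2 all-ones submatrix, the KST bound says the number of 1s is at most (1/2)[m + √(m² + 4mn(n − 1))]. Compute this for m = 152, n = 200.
z(152, 200; 2, 2) ≤ (1/2)[152 + √(152² + 4·152·200·199)] = (1/2)[152 + √24221504] = 2536.7674

Kővári–Sós–Turán: let r_1, ..., r_152 be the row sums and z = Σ r_i the total number of 1s. Each pair of columns can share at most one row with both entries 1 (else a 2×2 all-ones block appears), so Σ_i C(r_i, 2) ≤ C(200, 2) = 19900. By convexity Σ_i C(r_i, 2) ≥ 152·C(z/152, 2) = z(z − 152)/(2·152), giving z² − 152z − 152·200·199 ≤ 0 and hence z ≤ (1/2)[152 + √(23104 + 4·6049600)] = (1/2)[152 + √24221504] ≈ (1/2)(152 + 4921.5347) = 2536.7674.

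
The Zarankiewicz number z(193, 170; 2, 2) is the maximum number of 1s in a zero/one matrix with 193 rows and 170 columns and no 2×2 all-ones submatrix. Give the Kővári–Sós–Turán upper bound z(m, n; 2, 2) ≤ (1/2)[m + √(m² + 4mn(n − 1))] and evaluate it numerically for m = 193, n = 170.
z(193, 170; 2, 2) ≤ (1/2)[193 + √(193² + 4·193·170·169)] = (1/2)[193 + √22216809] = 2453.2355

Kővári–Sós–Turán: let r_1, ..., r_193 be the row sums and z = Σ r_i the total number of 1s. Each pair of columns can share at most one row with both entries 1 (else a 2×2 all-ones block appears), so Σ_i C(r_i, 2) ≤ C(170, 2) = 14365. By convexity Σ_i C(r_i, 2) ≥ 193·C(z/193, 2) = z(z − 193)/(2·193), giving z² − 193z − 193·170·169 ≤ 0 and hence z ≤ (1/2)[193 + √(37249 + 4·5544890)] = (1/2)[193 + √22216809] ≈ (1/2)(193 + 4713.471) = 2453.2355.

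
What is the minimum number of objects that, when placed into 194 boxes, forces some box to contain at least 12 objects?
n = (12 − 1)·194 + 1 = 2135

By the generalised pigeonhole principle, to guarantee some box contains ≥ r objects we need more than (r − 1) · k objects total. Threshold: n = (r − 1) · k + 1. With r = 12 and k = 194: n = 11 · 194 + 1 = 2134 + 1 = 2135. For n = 2134 = 11 · 194, we can put exactly 11 objects in every box, avoiding 12 in any single one — so 2135 is tight.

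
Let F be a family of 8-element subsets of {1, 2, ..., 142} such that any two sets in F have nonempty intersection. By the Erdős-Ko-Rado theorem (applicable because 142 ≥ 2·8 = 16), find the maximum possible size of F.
max |F| = C(141, 7) = 188974733940

The Erdős-Ko-Rado theorem states: for n ≥ 2k, an intersecting family of k-subsets of an n-element set has size at most C(n − 1, k − 1), with equality for 'star' families {A ⊆ [n] : |A| = k, i ∈ A} (fix an element i). For n = 142, k = 8: C(141, 7) = 188974733940.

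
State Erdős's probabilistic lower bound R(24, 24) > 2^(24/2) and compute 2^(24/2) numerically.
2^(24/2) = 4096; so R(24, 24) > 4096

Colour each edge of K_n uniformly at random with red/blue. The expected number of monochromatic K_24 is C(n, 24) · 2 · 2^(−C(24,2)). If C(n, 24) · 2^(1 − C(24,2)) < 1, then with positive probability no monochromatic K_24 exists, so R(24, 24) > n. The standard estimate C(n, 24) ≤ n^24/24! shows this inequality holds whenever n ≤ 2^(24/2) (since 24! · 2^(C(24,2) − 1) > 2^(24^2/2) ≥ n^24). Hence R(24, 24) > 2^(24/2) = 4096.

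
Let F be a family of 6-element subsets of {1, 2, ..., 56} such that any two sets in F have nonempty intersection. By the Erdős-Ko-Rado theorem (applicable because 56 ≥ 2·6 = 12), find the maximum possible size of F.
max |F| = C(55, 5) = 3478761

The Erdős-Ko-Rado theorem states: for n ≥ 2k, an intersecting family of k-subsets of an n-element set has size at most C(n − 1, k − 1), with equality for 'star' families {A ⊆ [n] : |A| = k, i ∈ A} (fix an element i). For n = 56, k = 6: C(55, 5) = 3478761.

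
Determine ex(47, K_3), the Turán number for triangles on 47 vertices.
ex(47, K_3) = ⌊47^2/4⌋ = 552

Mantel (1907): a triangle-free graph on n vertices has at most ⌊n^2/4⌋ edges, with equality for the complete bipartite graph K_{⌊n/2⌋, ⌈n/2⌉}. For n = 47: ⌊47^2/4⌋ = ⌊2209/4⌋ = 552. The extremal graph is K_{23, 24}, which has 23·24 = 552 edges.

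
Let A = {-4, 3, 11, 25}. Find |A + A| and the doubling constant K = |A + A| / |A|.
K = |A + A| / |A| = 10/4 = 5/2

Enumerate A + A = {a + b : a, b ∈ A}. With |A| = 4, there are |A|^2 = 16 ordered sum pairs; collecting distinct values, A + A = {-8, -1, 6, 7, 14, 21, 22, 28, 36, 50}, so |A + A| = 10. Thus K = 10/4 = 5/2. For comparison, the minimum possible |A + A| over all 4-element sets is 2·4 − 1 = 7 (so min K = 7/4), attained only by arithmetic progressions.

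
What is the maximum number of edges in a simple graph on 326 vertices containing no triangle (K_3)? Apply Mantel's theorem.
ex(326, K_3) = ⌊326^2/4⌋ = 26569

Mantel (1907): a triangle-free graph on n vertices has at most ⌊n^2/4⌋ edges, with equality for the complete bipartite graph K_{⌊n/2⌋, ⌈n/2⌉}. For n = 326: ⌊326^2/4⌋ = ⌊106276/4⌋ = 26569. The extremal graph is K_{163, 163}, which has 163·163 = 26569 edges.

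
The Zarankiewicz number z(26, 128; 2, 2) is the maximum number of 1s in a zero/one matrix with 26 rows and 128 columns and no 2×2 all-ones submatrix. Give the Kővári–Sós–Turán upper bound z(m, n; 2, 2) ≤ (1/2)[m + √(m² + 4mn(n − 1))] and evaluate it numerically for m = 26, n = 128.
z(26, 128; 2, 2) ≤ (1/2)[26 + √(26² + 4·26·128·127)] = (1/2)[26 + √1691300] = 663.25

Kővári–Sós–Turán: let r_1, ..., r_26 be the row sums and z = Σ r_i the total number of 1s. Each pair of columns can share at most one row with both entries 1 (else a 2×2 all-ones block appears), so Σ_i C(r_i, 2) ≤ C(128, 2) = 8128. By convexity Σ_i C(r_i, 2) ≥ 26·C(z/26, 2) = z(z − 26)/(2·26), giving z² − 26z − 26·128·127 ≤ 0 and hence z ≤ (1/2)[26 + √(676 + 4·422656)] = (1/2)[26 + √1691300] ≈ (1/2)(26 + 1300.4999) = 663.25.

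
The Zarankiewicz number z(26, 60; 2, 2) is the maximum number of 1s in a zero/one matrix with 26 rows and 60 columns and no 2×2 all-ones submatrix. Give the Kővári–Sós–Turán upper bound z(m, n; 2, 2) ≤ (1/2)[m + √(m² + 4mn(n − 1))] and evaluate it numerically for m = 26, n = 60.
z(26, 60; 2, 2) ≤ (1/2)[26 + √(26² + 4·26·60·59)] = (1/2)[26 + √368836] = 316.6593

Kővári–Sós–Turán: let r_1, ..., r_26 be the row sums and z = Σ r_i the total number of 1s. Each pair of columns can share at most one row with both entries 1 (else a 2×2 all-ones block appears), so Σ_i C(r_i, 2) ≤ C(60, 2) = 1770. By convexity Σ_i C(r_i, 2) ≥ 26·C(z/26, 2) = z(z − 26)/(2·26), giving z² − 26z − 26·60·59 ≤ 0 and hence z ≤ (1/2)[26 + √(676 + 4·92040)] = (1/2)[26 + √368836] ≈ (1/2)(26 + 607.3187) = 316.6593.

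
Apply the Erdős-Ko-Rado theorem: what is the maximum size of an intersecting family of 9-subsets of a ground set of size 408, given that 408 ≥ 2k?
max |F| = C(407, 8) = 17424959239309050

The Erdős-Ko-Rado theorem states: for n ≥ 2k, an intersecting family of k-subsets of an n-element set has size at most C(n − 1, k − 1), with equality for 'star' families {A ⊆ [n] : |A| = k, i ∈ A} (fix an element i). For n = 408, k = 9: C(407, 8) = 17424959239309050.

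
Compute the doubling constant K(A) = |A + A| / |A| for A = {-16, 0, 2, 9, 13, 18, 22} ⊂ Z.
K = |A + A| / |A| = 24/7

Enumerate A + A = {a + b : a, b ∈ A}. With |A| = 7, there are |A|^2 = 49 ordered sum pairs; collecting distinct values, A + A = {-32, -16, -14, -7, -3, 0, 2, 4, 6, 9, 11, 13, 15, 18, 20, 22, 24, 26, 27, 31, 35, 36, 40, 44}, so |A + A| = 24. Thus K = 24/7. For comparison, the minimum possible |A + A| over all 7-element sets is 2·7 − 1 = 13 (so min K = 13/7), attained only by arithmetic progressions.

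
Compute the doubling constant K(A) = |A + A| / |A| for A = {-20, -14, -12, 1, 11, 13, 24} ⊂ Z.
K = |A + A| / |A| = 26/7

Enumerate A + A = {a + b : a, b ∈ A}. With |A| = 7, there are |A|^2 = 49 ordered sum pairs; collecting distinct values, A + A = {-40, -34, -32, -28, -26, -24, -19, -13, -11, -9, -7, -3, -1, 1, 2, 4, 10, 12, 14, 22, 24, 25, 26, 35, 37, 48}, so |A + A| = 26. Thus K = 26/7. For comparison, the minimum possible |A + A| over all 7-element sets is 2·7 − 1 = 13 (so min K = 13/7), attained only by arithmetic progressions.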